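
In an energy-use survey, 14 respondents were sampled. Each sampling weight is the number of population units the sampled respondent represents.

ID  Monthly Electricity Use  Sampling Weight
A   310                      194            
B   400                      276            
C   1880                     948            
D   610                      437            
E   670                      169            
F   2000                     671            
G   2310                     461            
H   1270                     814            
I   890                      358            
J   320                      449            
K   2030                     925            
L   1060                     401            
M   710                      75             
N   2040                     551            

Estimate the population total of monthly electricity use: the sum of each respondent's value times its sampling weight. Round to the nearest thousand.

9716000

Weighted total = 9715670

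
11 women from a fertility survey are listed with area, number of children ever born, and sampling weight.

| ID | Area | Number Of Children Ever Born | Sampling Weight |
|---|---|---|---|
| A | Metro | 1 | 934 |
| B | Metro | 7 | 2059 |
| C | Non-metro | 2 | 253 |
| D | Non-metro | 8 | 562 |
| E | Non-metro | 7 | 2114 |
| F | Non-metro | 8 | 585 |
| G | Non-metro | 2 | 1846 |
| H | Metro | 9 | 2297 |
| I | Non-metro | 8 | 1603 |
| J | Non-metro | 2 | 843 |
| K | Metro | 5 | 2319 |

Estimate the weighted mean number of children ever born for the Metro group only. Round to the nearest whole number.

6

Metro rows: A, B, H, K
Weighted sum = 1×934 + 7×2059 + 9×2297 + 5×2319
  = 934 + 14413 + 20673 + 11595 = 47615
Sum of weights = 7609
Weighted mean = 47615 / 7609 = 6.2577211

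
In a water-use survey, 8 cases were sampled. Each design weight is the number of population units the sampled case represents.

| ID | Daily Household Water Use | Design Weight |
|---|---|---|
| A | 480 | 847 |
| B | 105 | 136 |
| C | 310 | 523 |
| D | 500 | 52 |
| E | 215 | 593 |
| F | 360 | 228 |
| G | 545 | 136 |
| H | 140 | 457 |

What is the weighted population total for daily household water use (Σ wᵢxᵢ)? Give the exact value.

Weighted total = 480×847 + 105×136 + 310×523 + 500×52 + 215×593 + 360×228 + 545×136 + 140×457
  = 406560 + 14280 + 162130 + 26000 + 127495 + 82080 + 74120 + 63980 = 956645

956645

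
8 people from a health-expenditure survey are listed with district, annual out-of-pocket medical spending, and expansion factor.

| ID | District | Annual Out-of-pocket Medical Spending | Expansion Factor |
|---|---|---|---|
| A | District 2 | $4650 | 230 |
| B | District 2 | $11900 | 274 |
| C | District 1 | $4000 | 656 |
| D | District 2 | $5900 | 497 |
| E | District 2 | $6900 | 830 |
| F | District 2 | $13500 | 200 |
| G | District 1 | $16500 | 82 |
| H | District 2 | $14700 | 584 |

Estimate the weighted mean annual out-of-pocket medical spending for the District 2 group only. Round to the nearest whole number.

District 2 rows: A, B, D, E, F, H
Weighted sum = 4650×230 + 11900×274 + 5900×497 + 6900×830 + 13500×200 + 14700×584
  = 1069500 + 3260600 + 2932300 + 5727000 + 2700000 + 8584800 = 24274200
Sum of weights = 230 + 274 + 497 + 830 + 200 + 584 = 2615
Weighted mean = 24274200 / 2615 = 9282.6769

9283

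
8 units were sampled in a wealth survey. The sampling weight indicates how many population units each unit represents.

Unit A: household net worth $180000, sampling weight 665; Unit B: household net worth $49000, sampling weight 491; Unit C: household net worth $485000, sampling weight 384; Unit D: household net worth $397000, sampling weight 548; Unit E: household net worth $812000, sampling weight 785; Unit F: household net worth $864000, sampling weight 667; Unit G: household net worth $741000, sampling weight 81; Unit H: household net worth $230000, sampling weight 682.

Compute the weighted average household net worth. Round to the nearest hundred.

Weighted sum = 180000×665 + 49000×491 + 485000×384 + 397000×548 + 812000×785 + 864000×667 + 741000×81 + 230000×682
  = 119700000 + 24059000 + 186240000 + 217556000 + 637420000 + 576288000 + 60021000 + 156860000 = 1978144000
Sum of weights = 665 + 491 + 384 + 548 + 785 + 667 + 81 + 682 = 4303
Weighted mean = 1978144000 / 4303 = 459712.76

459700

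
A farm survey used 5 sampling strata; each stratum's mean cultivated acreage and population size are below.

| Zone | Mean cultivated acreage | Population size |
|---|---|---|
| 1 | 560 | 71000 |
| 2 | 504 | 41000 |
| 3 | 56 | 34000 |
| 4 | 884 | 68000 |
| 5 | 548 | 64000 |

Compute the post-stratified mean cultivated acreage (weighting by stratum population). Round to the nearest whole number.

567

Σ Nₕ·x̄ₕ = 560×71000 + 504×41000 + 56×34000 + 884×68000 + 548×64000
  = 157512000
Σ Nₕ = 71000 + 41000 + 34000 + 68000 + 64000 = 278000
Overall mean = 157512000 / 278000 = 566.58993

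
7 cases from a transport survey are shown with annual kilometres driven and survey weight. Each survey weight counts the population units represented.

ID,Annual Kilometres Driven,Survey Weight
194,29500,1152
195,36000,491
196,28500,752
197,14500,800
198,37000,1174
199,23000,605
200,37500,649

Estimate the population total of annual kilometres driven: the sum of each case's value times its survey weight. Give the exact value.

Weighted total = 29500×1152 + 36000×491 + 28500×752 + 14500×800 + 37000×1174 + 23000×605 + 37500×649
  = 166382500

166382500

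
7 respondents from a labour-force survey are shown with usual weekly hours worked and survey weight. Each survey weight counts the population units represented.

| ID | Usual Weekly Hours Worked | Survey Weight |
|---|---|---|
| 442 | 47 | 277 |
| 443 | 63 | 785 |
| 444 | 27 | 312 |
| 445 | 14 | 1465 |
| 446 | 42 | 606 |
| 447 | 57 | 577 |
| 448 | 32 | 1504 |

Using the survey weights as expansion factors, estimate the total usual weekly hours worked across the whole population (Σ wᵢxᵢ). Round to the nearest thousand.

Weighted total = 47×277 + 63×785 + 27×312 + 14×1465 + 42×606 + 57×577 + 32×1504
  = 13019 + 49455 + 8424 + 20510 + 25452 + 32889 + 48128 = 197877

198000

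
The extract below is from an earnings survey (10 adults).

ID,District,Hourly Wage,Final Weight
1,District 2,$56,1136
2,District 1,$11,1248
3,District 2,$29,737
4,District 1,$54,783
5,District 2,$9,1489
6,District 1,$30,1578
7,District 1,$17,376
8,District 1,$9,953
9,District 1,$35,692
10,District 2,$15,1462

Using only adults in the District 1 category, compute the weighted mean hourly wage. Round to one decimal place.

25.3

District 1 rows: 2, 4, 6, 7, 8, 9
Weighted sum = 11×1248 + 54×783 + 30×1578 + 17×376 + 9×953 + 35×692
  = 13728 + 42282 + 47340 + 6392 + 8577 + 24220 = 142539
Sum of weights = 1248 + 783 + 1578 + 376 + 953 + 692 = 5630
Weighted mean = 142539 / 5630 = 25.317762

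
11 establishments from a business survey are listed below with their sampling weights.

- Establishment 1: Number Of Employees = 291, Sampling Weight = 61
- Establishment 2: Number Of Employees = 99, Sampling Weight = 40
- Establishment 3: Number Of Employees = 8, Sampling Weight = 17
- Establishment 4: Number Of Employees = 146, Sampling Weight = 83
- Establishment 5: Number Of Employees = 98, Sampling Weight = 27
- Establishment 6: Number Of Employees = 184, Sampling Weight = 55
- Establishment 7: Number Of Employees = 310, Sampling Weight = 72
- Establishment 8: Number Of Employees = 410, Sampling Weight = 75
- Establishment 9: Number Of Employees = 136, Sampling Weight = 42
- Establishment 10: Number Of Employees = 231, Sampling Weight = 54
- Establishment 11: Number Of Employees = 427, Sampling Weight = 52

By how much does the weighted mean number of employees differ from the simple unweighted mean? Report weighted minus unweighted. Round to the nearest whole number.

Unweighted sum = 291 + 99 + 8 + 146 + 98 + 184 + 310 + 410 + 136 + 231 + 427 = 2340
Unweighted mean = 2340 / 11 = 212.72727
Weighted sum = 291×61 + 99×40 + 8×17 + 146×83 + 98×27 + 184×55 + 310×72 + 410×75 + 136×42 + 231×54 + 427×52
  = 17751 + 3960 + 136 + 12118 + 2646 + 10120 + 22320 + 30750 + 5712 + 12474 + 22204 = 140191
Sum of weights = 578
Weighted mean = 140191 / 578 = 242.54498
Difference (weighted minus unweighted) = 29.81771

30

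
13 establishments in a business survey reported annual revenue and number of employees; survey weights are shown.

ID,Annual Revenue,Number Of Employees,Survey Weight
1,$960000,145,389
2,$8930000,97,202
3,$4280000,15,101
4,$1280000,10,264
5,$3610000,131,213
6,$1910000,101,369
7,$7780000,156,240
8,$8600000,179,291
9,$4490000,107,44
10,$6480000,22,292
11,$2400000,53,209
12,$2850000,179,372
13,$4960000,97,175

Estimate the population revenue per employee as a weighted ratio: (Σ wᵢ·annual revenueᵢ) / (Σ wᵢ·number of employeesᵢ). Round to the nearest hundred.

Σ wᵢ·y = 13310540000
Σ wᵢ·x = 340627
Ratio = 13310540000 / 340627 = 39076.585

39100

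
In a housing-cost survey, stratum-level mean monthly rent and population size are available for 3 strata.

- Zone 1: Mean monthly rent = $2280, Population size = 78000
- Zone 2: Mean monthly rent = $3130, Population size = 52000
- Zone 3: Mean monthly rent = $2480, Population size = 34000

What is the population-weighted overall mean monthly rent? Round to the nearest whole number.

2591

Σ Nₕ·x̄ₕ = 424920000
Σ Nₕ = 164000
Overall mean = 424920000 / 164000 = 2590.9756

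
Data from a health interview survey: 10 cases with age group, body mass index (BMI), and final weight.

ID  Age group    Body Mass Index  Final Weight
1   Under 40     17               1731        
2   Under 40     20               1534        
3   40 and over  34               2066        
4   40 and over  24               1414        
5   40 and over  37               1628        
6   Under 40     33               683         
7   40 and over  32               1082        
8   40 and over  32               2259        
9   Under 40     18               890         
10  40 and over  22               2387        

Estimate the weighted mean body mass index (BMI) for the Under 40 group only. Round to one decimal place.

20.4

Under 40 rows: 1, 2, 6, 9
Weighted sum = 17×1731 + 20×1534 + 33×683 + 18×890
  = 29427 + 30680 + 22539 + 16020 = 98666
Sum of weights = 1731 + 1534 + 683 + 890 = 4838
Weighted mean = 98666 / 4838 = 20.393964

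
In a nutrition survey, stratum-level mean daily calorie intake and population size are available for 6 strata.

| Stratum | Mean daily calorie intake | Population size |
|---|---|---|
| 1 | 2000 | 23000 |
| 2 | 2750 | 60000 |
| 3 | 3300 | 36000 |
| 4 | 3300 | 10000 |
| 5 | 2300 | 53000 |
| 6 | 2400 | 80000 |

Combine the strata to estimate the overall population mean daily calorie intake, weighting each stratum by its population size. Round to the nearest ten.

Σ Nₕ·x̄ₕ = 676700000
Σ Nₕ = 23000 + 60000 + 36000 + 10000 + 53000 + 80000 = 262000
Overall mean = 676700000 / 262000 = 2582.8244

2580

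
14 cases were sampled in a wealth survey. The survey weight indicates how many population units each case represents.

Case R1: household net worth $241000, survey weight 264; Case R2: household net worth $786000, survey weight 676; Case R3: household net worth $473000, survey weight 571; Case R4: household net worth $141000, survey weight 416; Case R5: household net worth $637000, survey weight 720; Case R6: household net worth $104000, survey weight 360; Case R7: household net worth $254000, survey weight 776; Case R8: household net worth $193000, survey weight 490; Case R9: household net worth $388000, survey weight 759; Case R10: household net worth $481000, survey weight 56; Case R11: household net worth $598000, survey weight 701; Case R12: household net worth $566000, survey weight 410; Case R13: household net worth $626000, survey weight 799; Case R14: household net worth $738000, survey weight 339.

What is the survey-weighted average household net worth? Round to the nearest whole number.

Weighted sum = 3434495000
Sum of weights = 7337
Weighted mean = 3434495000 / 7337 = 468106.17

468106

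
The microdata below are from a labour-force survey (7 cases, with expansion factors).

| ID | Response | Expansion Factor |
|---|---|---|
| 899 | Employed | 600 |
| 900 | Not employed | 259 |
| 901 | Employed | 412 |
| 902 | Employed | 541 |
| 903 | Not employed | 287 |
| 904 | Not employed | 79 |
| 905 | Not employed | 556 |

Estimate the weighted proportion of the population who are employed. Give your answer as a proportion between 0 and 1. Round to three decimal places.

Sum of weights for 'Employed' = 600 + 412 + 541 = 1553
Total weight = 600 + 259 + 412 + 541 + 287 + 79 + 556 = 2734
Weighted proportion = 1553 / 2734 = 0.56803219

0.568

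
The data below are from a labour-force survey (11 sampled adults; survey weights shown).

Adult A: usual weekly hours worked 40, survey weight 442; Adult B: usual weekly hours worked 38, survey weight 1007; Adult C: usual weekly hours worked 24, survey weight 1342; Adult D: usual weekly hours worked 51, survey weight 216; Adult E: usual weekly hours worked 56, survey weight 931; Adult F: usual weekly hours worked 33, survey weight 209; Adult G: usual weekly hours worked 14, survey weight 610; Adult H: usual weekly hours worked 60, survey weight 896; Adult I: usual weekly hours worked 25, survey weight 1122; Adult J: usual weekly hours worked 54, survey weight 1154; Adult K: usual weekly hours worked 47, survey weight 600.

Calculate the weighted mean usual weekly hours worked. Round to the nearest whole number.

40

Weighted sum = 40×442 + 38×1007 + 24×1342 + 51×216 + 56×931 + 33×209 + 14×610 + 60×896 + 25×1122 + 54×1154 + 47×600
  = 339069
Sum of weights = 442 + 1007 + 1342 + 216 + 931 + 209 + 610 + 896 + 1122 + 1154 + 600 = 8529
Weighted mean = 339069 / 8529 = 39.754836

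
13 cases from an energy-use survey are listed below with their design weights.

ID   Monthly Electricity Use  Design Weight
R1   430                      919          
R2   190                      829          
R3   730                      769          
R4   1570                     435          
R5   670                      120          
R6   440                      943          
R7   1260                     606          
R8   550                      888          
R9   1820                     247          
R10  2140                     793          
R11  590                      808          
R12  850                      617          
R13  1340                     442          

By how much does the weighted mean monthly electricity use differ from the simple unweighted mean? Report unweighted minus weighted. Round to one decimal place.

102.2

Unweighted sum = 12580
Unweighted mean = 12580 / 13 = 967.69231
Weighted sum = 7284290
Sum of weights = 8416
Weighted mean = 7284290 / 8416 = 865.52875
Difference (unweighted minus weighted) = 102.16355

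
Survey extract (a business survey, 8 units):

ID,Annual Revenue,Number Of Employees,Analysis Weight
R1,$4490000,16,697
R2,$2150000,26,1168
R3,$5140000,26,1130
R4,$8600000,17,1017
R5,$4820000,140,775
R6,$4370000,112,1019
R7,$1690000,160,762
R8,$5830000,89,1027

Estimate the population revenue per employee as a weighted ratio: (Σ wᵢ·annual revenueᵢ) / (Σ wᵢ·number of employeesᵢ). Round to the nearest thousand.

68000

Σ wᵢ·y = 35658850000
Σ wᵢ·x = 16×697 + 26×1168 + 26×1130 + 17×1017 + 140×775 + 112×1019 + 160×762 + 89×1027
  = 11152 + 30368 + 29380 + 17289 + 108500 + 114128 + 121920 + 91403 = 524140
Ratio = 35658850000 / 524140 = 68033.064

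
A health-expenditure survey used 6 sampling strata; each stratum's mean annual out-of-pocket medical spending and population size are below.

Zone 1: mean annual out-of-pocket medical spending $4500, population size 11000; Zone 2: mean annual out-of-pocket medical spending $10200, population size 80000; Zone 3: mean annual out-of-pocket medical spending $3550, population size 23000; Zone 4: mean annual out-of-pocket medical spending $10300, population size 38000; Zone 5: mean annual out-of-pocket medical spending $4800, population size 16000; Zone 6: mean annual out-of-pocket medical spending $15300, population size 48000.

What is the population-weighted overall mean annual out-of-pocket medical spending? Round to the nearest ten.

9950

Σ Nₕ·x̄ₕ = 4500×11000 + 10200×80000 + 3550×23000 + 10300×38000 + 4800×16000 + 15300×48000
  = 2149750000
Σ Nₕ = 11000 + 80000 + 23000 + 38000 + 16000 + 48000 = 216000
Overall mean = 2149750000 / 216000 = 9952.5463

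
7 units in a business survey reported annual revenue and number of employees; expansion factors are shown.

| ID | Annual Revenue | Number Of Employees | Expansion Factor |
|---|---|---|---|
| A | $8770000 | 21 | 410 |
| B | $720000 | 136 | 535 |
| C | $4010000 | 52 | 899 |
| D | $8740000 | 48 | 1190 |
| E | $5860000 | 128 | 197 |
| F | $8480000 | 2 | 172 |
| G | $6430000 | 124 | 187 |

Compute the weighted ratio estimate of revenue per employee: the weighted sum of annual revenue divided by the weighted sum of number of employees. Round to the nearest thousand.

Σ wᵢ·y = 8770000×410 + 720000×535 + 4010000×899 + 8740000×1190 + 5860000×197 + 8480000×172 + 6430000×187
  = 3595700000 + 385200000 + 3604990000 + 10400600000 + 1154420000 + 1458560000 + 1202410000 = 21801880000
Σ wᵢ·x = 21×410 + 136×535 + 52×899 + 48×1190 + 128×197 + 2×172 + 124×187
  = 233986
Ratio = 21801880000 / 233986 = 93176.002

93000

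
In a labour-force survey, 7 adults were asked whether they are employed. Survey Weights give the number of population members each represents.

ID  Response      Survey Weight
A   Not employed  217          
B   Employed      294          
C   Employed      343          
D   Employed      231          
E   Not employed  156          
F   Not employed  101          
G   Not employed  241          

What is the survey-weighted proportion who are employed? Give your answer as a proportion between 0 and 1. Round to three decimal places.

Sum of weights for 'Employed' = 294 + 343 + 231 = 868
Total weight = 1583
Weighted proportion = 868 / 1583 = 0.54832596

0.548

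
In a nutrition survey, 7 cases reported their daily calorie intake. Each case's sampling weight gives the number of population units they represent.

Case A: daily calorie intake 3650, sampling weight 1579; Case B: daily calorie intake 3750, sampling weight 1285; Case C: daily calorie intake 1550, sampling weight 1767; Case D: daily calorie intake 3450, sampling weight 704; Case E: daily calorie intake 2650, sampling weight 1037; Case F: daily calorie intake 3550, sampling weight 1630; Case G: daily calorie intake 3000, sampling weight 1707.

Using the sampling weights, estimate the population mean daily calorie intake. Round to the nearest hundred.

3000

Weighted sum = 3650×1579 + 3750×1285 + 1550×1767 + 3450×704 + 2650×1037 + 3550×1630 + 3000×1707
  = 5763350 + 4818750 + 2738850 + 2428800 + 2748050 + 5786500 + 5121000 = 29405300
Sum of weights = 1579 + 1285 + 1767 + 704 + 1037 + 1630 + 1707 = 9709
Weighted mean = 29405300 / 9709 = 3028.6641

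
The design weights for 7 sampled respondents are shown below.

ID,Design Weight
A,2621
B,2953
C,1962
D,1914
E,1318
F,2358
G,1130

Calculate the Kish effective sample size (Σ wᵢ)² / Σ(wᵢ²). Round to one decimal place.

6.4

Σ wᵢ = 2621 + 2953 + 1962 + 1914 + 1318 + 2358 + 1130 = 14256
Σ wᵢ² = 6869641 + 8720209 + 3849444 + 3663396 + 1737124 + 5560164 + 1276900 = 31676878
n_eff = 14256² / 31676878 = 203233536 / 31676878 = 6.4158323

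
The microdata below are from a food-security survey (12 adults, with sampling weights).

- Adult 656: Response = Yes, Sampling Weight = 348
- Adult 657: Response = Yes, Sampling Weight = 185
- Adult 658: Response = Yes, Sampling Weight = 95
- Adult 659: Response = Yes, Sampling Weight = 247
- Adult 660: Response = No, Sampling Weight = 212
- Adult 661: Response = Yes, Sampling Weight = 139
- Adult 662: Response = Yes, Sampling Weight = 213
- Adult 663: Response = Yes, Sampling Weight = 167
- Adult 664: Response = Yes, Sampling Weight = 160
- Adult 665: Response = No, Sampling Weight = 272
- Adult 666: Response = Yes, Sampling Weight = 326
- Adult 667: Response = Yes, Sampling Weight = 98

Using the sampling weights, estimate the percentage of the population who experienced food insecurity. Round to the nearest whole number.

80

Sum of weights for 'Yes' = 348 + 185 + 95 + 247 + 139 + 213 + 167 + 160 + 326 + 98 = 1978
Total weight = 2462
Weighted proportion = 1978 / 2462 = 0.80341186 → 80.341186%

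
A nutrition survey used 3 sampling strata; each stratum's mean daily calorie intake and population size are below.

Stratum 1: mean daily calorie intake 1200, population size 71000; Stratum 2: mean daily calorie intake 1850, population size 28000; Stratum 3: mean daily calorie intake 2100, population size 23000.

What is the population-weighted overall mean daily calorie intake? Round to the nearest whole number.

Σ Nₕ·x̄ₕ = 1200×71000 + 1850×28000 + 2100×23000
  = 85200000 + 51800000 + 48300000 = 185300000
Σ Nₕ = 71000 + 28000 + 23000 = 122000
Overall mean = 185300000 / 122000 = 1518.8525

1519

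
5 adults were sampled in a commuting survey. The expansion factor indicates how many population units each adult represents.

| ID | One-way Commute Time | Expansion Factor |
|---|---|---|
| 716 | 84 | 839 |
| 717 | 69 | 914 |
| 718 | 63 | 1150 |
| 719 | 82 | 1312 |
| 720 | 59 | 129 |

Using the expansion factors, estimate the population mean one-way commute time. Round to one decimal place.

73.9

Weighted sum = 84×839 + 69×914 + 63×1150 + 82×1312 + 59×129
  = 321187
Sum of weights = 4344
Weighted mean = 321187 / 4344 = 73.938076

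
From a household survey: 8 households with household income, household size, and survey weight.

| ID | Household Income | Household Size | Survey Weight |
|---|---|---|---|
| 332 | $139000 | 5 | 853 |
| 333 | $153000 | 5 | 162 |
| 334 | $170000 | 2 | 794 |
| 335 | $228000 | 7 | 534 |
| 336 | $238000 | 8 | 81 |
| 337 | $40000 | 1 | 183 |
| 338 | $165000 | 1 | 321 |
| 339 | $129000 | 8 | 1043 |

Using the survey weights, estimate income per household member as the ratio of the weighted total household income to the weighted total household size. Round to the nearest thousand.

Σ wᵢ·y = 139000×853 + 153000×162 + 170000×794 + 228000×534 + 238000×81 + 40000×183 + 165000×321 + 129000×1043
  = 118567000 + 24786000 + 134980000 + 121752000 + 19278000 + 7320000 + 52965000 + 134547000 = 614195000
Σ wᵢ·x = 5×853 + 5×162 + 2×794 + 7×534 + 8×81 + 1×183 + 1×321 + 8×1043
  = 4265 + 810 + 1588 + 3738 + 648 + 183 + 321 + 8344 = 19897
Ratio = 614195000 / 19897 = 30868.724

31000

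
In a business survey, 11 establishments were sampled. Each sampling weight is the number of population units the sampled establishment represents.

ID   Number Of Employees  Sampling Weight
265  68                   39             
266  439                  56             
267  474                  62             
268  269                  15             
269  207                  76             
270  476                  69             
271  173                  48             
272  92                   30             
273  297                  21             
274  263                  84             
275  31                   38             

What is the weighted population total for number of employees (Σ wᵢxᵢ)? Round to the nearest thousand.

150000

Weighted total = 68×39 + 439×56 + 474×62 + 269×15 + 207×76 + 476×69 + 173×48 + 92×30 + 297×21 + 263×84 + 31×38
  = 149806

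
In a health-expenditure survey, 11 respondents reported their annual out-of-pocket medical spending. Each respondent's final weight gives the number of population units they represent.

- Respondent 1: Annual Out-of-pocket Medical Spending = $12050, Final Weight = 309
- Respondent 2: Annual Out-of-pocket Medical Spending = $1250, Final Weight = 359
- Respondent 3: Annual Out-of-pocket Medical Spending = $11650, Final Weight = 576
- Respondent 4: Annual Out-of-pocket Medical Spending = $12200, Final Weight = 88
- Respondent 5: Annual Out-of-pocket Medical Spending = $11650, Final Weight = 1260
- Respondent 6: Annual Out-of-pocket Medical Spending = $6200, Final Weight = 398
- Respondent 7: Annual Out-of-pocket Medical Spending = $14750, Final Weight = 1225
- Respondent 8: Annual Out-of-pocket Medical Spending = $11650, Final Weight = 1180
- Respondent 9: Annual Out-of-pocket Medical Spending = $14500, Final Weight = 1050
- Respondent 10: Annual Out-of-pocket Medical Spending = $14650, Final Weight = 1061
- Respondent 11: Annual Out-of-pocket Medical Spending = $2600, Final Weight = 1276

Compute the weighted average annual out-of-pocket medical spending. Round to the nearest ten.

Weighted sum = 12050×309 + 1250×359 + 11650×576 + 12200×88 + 11650×1260 + 6200×398 + 14750×1225 + 11650×1180 + 14500×1050 + 14650×1061 + 2600×1276
  = 3723450 + 448750 + 6710400 + 1073600 + 14679000 + 2467600 + 18068750 + 13747000 + 15225000 + 15543650 + 3317600 = 95004800
Sum of weights = 8782
Weighted mean = 95004800 / 8782 = 10818.128

10820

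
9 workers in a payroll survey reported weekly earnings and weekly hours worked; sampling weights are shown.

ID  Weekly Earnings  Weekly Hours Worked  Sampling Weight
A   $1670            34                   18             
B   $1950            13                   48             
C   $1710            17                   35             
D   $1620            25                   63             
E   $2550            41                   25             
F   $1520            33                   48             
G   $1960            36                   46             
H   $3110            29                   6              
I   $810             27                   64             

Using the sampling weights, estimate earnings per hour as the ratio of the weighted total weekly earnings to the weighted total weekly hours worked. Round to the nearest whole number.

61

Σ wᵢ·y = 1670×18 + 1950×48 + 1710×35 + 1620×63 + 2550×25 + 1520×48 + 1960×46 + 3110×6 + 810×64
  = 30060 + 93600 + 59850 + 102060 + 63750 + 72960 + 90160 + 18660 + 51840 = 582940
Σ wᵢ·x = 34×18 + 13×48 + 17×35 + 25×63 + 41×25 + 33×48 + 36×46 + 29×6 + 27×64
  = 612 + 624 + 595 + 1575 + 1025 + 1584 + 1656 + 174 + 1728 = 9573
Ratio = 582940 / 9573 = 60.894182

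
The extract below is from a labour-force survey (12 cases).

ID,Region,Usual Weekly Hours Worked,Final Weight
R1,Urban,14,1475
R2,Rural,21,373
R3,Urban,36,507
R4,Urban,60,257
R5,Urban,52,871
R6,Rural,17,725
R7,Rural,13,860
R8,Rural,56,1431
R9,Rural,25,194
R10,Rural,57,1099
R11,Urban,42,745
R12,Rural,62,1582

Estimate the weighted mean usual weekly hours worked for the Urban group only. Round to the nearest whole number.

34

Urban rows: R1, R3, R4, R5, R11
Weighted sum = 14×1475 + 36×507 + 60×257 + 52×871 + 42×745
  = 20650 + 18252 + 15420 + 45292 + 31290 = 130904
Sum of weights = 1475 + 507 + 257 + 871 + 745 = 3855
Weighted mean = 130904 / 3855 = 33.956939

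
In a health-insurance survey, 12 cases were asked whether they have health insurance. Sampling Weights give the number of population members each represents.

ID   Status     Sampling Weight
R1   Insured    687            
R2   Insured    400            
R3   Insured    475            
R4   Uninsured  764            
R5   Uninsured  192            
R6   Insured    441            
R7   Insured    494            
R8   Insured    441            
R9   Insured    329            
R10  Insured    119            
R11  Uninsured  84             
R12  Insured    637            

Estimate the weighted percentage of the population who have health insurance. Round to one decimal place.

Sum of weights for 'Insured' = 687 + 400 + 475 + 441 + 494 + 441 + 329 + 119 + 637 = 4023
Total weight = 687 + 400 + 475 + 764 + 192 + 441 + 494 + 441 + 329 + 119 + 84 + 637 = 5063
Weighted proportion = 4023 / 5063 = 0.79458819 → 79.458819%

79.5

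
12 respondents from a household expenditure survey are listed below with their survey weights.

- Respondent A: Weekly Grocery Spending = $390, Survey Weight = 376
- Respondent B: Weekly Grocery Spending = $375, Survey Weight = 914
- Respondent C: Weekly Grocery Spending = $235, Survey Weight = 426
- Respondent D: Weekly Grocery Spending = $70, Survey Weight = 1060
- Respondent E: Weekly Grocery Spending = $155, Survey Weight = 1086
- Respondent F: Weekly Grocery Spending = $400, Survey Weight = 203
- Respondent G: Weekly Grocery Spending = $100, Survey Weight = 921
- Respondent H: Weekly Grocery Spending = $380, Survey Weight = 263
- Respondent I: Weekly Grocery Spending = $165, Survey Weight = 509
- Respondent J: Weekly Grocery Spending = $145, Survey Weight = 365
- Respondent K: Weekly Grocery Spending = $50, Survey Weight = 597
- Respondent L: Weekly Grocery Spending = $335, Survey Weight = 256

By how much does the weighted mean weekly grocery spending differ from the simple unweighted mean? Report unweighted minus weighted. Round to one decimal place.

Unweighted sum = 390 + 375 + 235 + 70 + 155 + 400 + 100 + 380 + 165 + 145 + 50 + 335 = 2800
Unweighted mean = 2800 / 12 = 233.33333
Weighted sum = 390×376 + 375×914 + 235×426 + 70×1060 + 155×1086 + 400×203 + 100×921 + 380×263 + 165×509 + 145×365 + 50×597 + 335×256
  = 146640 + 342750 + 100110 + 74200 + 168330 + 81200 + 92100 + 99940 + 83985 + 52925 + 29850 + 85760 = 1357790
Sum of weights = 376 + 914 + 426 + 1060 + 1086 + 203 + 921 + 263 + 509 + 365 + 597 + 256 = 6976
Weighted mean = 1357790 / 6976 = 194.63733
Difference (unweighted minus weighted) = 38.696005

38.7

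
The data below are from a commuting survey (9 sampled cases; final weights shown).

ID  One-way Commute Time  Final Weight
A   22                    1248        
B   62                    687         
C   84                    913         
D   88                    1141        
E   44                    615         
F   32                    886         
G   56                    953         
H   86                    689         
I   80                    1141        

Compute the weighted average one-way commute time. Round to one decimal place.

Weighted sum = 22×1248 + 62×687 + 84×913 + 88×1141 + 44×615 + 32×886 + 56×953 + 86×689 + 80×1141
  = 27456 + 42594 + 76692 + 100408 + 27060 + 28352 + 53368 + 59254 + 91280 = 506464
Sum of weights = 1248 + 687 + 913 + 1141 + 615 + 886 + 953 + 689 + 1141 = 8273
Weighted mean = 506464 / 8273 = 61.218905

61.2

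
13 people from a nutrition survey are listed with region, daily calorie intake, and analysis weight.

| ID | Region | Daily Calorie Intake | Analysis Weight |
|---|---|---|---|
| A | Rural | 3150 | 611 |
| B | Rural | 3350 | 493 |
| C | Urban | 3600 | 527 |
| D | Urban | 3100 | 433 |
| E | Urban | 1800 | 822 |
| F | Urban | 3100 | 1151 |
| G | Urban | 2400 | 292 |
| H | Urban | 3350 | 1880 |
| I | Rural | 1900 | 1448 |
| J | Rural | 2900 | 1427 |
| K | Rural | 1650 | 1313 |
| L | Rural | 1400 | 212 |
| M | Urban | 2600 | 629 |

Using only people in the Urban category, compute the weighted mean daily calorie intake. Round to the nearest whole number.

Urban rows: C, D, E, F, G, H, M
Weighted sum = 3600×527 + 3100×433 + 1800×822 + 3100×1151 + 2400×292 + 3350×1880 + 2600×629
  = 16921400
Sum of weights = 527 + 433 + 822 + 1151 + 292 + 1880 + 629 = 5734
Weighted mean = 16921400 / 5734 = 2951.0638

2951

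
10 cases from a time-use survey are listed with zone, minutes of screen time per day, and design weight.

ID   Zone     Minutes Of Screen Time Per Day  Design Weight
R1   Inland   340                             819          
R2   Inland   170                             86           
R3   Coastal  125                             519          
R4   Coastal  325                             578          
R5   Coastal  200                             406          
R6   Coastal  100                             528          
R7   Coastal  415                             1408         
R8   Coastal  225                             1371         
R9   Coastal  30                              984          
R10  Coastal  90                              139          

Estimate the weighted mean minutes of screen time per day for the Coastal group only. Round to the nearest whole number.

Coastal rows: R3, R4, R5, R6, R7, R8, R9, R10
Weighted sum = 125×519 + 325×578 + 200×406 + 100×528 + 415×1408 + 225×1371 + 30×984 + 90×139
  = 64875 + 187850 + 81200 + 52800 + 584320 + 308475 + 29520 + 12510 = 1321550
Sum of weights = 5933
Weighted mean = 1321550 / 5933 = 222.74566

223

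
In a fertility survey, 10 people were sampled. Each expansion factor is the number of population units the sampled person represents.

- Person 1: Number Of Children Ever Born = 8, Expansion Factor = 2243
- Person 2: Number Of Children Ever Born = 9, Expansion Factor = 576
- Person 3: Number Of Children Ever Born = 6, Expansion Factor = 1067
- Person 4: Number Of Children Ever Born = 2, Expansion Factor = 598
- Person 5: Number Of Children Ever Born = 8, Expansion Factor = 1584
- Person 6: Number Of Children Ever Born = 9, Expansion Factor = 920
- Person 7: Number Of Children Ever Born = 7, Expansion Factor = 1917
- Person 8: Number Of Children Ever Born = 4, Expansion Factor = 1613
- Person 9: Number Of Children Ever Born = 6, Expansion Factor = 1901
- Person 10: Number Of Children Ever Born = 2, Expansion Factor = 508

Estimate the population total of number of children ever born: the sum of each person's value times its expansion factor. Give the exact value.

83971

Weighted total = 83971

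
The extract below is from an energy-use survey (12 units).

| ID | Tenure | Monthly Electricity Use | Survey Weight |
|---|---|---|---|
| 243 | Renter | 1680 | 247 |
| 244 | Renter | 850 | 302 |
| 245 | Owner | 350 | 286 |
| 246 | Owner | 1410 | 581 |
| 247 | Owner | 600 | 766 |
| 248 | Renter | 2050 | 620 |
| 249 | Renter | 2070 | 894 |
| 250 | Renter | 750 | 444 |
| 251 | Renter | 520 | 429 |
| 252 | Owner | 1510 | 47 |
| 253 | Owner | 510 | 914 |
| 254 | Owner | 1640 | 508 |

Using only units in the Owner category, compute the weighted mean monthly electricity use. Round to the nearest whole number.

886

Owner rows: 245, 246, 247, 252, 253, 254
Weighted sum = 350×286 + 1410×581 + 600×766 + 1510×47 + 510×914 + 1640×508
  = 100100 + 819210 + 459600 + 70970 + 466140 + 833120 = 2749140
Sum of weights = 286 + 581 + 766 + 47 + 914 + 508 = 3102
Weighted mean = 2749140 / 3102 = 886.24758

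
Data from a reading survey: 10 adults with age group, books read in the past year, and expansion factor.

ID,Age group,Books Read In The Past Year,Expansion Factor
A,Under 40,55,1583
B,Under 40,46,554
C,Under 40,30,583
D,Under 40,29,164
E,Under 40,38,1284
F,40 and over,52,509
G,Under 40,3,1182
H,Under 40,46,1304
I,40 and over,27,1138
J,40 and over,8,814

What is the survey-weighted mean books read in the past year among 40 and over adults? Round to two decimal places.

25.89

40 and over rows: F, I, J
Weighted sum = 52×509 + 27×1138 + 8×814
  = 26468 + 30726 + 6512 = 63706
Sum of weights = 2461
Weighted mean = 63706 / 2461 = 25.886225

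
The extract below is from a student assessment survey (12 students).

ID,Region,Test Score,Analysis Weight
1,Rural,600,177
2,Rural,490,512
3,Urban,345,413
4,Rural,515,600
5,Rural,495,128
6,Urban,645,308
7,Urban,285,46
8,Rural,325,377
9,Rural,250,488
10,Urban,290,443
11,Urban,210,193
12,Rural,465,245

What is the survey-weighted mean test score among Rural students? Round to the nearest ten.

430

Rural rows: 1, 2, 4, 5, 8, 9, 12
Weighted sum = 600×177 + 490×512 + 515×600 + 495×128 + 325×377 + 250×488 + 465×245
  = 106200 + 250880 + 309000 + 63360 + 122525 + 122000 + 113925 = 1087890
Sum of weights = 2527
Weighted mean = 1087890 / 2527 = 430.50653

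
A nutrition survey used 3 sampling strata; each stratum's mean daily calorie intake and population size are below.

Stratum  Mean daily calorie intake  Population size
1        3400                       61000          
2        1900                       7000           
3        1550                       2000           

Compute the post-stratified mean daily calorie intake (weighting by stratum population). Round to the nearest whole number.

Σ Nₕ·x̄ₕ = 3400×61000 + 1900×7000 + 1550×2000
  = 207400000 + 13300000 + 3100000 = 223800000
Σ Nₕ = 61000 + 7000 + 2000 = 70000
Overall mean = 223800000 / 70000 = 3197.1429

3197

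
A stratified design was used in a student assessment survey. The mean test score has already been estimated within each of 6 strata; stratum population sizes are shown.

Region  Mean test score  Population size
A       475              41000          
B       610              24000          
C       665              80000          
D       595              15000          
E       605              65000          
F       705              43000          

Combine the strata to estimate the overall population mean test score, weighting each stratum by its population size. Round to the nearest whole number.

Σ Nₕ·x̄ₕ = 475×41000 + 610×24000 + 665×80000 + 595×15000 + 605×65000 + 705×43000
  = 19475000 + 14640000 + 53200000 + 8925000 + 39325000 + 30315000 = 165880000
Σ Nₕ = 41000 + 24000 + 80000 + 15000 + 65000 + 43000 = 268000
Overall mean = 165880000 / 268000 = 618.95522

619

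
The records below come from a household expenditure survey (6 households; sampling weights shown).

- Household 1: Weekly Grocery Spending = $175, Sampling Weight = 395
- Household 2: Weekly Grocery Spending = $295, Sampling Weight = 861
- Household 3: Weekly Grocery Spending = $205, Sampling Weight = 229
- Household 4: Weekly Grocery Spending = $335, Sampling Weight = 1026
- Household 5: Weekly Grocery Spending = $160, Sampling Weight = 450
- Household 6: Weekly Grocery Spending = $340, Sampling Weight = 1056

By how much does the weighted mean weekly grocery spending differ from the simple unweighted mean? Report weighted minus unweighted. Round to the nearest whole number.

Unweighted sum = 175 + 295 + 205 + 335 + 160 + 340 = 1510
Unweighted mean = 1510 / 6 = 251.66667
Weighted sum = 175×395 + 295×861 + 205×229 + 335×1026 + 160×450 + 340×1056
  = 69125 + 253995 + 46945 + 343710 + 72000 + 359040 = 1144815
Sum of weights = 395 + 861 + 229 + 1026 + 450 + 1056 = 4017
Weighted mean = 1144815 / 4017 = 284.99253
Difference (weighted minus unweighted) = 33.325865

33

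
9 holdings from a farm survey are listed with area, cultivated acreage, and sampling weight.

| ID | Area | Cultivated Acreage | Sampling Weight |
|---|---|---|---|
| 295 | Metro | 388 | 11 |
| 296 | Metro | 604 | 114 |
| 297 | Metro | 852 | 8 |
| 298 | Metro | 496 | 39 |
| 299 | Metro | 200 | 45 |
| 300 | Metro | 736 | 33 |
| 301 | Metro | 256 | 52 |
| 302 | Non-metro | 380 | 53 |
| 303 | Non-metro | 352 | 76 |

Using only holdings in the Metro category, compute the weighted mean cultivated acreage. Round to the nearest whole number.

483

Metro rows: 295, 296, 297, 298, 299, 300, 301
Weighted sum = 388×11 + 604×114 + 852×8 + 496×39 + 200×45 + 736×33 + 256×52
  = 145884
Sum of weights = 302
Weighted mean = 145884 / 302 = 483.0596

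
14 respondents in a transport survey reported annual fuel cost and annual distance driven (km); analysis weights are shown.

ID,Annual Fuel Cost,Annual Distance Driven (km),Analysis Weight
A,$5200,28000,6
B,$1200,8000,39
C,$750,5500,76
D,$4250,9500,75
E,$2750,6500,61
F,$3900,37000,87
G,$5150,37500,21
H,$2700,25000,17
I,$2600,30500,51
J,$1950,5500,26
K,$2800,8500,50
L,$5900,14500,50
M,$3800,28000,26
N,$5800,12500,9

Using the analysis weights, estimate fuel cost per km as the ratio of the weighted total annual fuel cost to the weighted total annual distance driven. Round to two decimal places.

Σ wᵢ·y = 1884150
Σ wᵢ·x = 10127500
Ratio = 1884150 / 10127500 = 0.18604295

0.19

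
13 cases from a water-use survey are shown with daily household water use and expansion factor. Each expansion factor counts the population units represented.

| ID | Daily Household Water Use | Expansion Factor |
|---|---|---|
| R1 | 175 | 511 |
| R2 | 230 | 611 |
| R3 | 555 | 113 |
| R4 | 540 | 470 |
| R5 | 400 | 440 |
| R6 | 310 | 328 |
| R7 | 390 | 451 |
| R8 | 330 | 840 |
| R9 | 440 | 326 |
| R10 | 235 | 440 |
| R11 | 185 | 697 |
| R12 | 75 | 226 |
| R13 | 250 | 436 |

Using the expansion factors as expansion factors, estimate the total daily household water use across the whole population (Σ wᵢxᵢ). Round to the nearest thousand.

1779000

Weighted total = 1778975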